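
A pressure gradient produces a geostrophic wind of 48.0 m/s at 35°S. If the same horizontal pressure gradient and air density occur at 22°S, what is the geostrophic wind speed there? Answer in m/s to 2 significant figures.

With the same pressure gradient and density, V_g ∝ 1/f ∝ 1/sin φ.
V₂ = V₁ · sin φ₁ / sin φ₂ = 48.0 × sin 35° / sin 22°
V₂ = 48.0 × 0.5736/0.3746 = 73 m/s

73 m/s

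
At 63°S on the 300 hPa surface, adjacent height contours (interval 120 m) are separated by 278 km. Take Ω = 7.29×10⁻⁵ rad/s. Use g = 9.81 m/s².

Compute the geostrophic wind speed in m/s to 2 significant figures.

Coriolis parameter at 63°S:
f = 2Ω sin φ = 2 × 7.29×10⁻⁵ × sin 63° = 1.30×10⁻⁴ s⁻¹
Height gradient: |∂Z/∂n| = 120 m / 278000 m = 4.32×10⁻⁴
On a pressure surface, geostrophic balance gives V_g = (g/f)|∂Z/∂n|:
V_g = 9.81 × 4.32×10⁻⁴ / 1.30×10⁻⁴ = 32.6 m/s

33 m/s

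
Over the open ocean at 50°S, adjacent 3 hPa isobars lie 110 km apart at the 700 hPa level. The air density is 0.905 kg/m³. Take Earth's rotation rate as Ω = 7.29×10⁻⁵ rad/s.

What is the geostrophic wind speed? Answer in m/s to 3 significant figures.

Coriolis parameter at 50°S:
f = 2Ω sin φ = 2 × 7.29×10⁻⁵ × sin 50° = 1.12×10⁻⁴ s⁻¹
Pressure gradient: |∂P/∂n| = 300 Pa / 110000 m = 2.73×10⁻³ Pa/m
Geostrophic balance (pressure-gradient force = Coriolis force):
V_g = (1/(fρ)) |∂P/∂n| = 2.73×10⁻³ / (1.12×10⁻⁴ × 0.905) = 27.0 m/s

27.0 m/s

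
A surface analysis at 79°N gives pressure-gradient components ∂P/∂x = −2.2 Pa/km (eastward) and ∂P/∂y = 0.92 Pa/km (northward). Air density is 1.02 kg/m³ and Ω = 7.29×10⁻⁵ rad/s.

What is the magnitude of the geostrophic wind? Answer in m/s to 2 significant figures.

16 m/s

Coriolis parameter at 79°N:
f = 2Ω sin φ = 2 × 7.29×10⁻⁵ × sin 79° = 1.43×10⁻⁴ s⁻¹
Component geostrophic relations (x east, y north):
u_g = −(1/(fρ)) ∂P/∂y,  v_g = (1/(fρ)) ∂P/∂x
u_g = −(0.92×10⁻³)/(1.43×10⁻⁴ × 1.02) = −6.30 m/s;  v_g = (−2.2×10⁻³)/(1.43×10⁻⁴ × 1.02) = −15.1 m/s
|V_g| = √(u_g² + v_g²) = 16.3 m/s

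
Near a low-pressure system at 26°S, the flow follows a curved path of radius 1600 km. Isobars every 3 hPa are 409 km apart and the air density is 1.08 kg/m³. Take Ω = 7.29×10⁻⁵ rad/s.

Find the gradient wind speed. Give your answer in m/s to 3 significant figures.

9.71 m/s

Coriolis parameter at 26°S:
f = 2Ω sin φ = 2 × 7.29×10⁻⁵ × sin 26° = 6.39×10⁻⁵ s⁻¹
Pressure gradient: |∂P/∂n| = 300 Pa / 409000 m = 7.33×10⁻⁴ Pa/m
Geostrophic speed: V_g = |∂P/∂n|/(fρ) = 7.33×10⁻⁴/(6.39×10⁻⁵ × 1.08) = 10.6 m/s
Around a low, centrifugal force acts outward with Coriolis, so pressure-gradient force balances both:
(1/ρ)|∂P/∂n| = fV + V²/R  →  V² + fR·V − fR·V_g = 0
With fR = 6.39×10⁻⁵ × 1600×10³ m = 102 m/s:
V = [−fR + √((fR)² + 4 fR V_g)]/2 = [−102 + √(102² + 4×102×10.6)]/2 = 9.71 m/s
Subgeostrophic (V < V_g = 10.6 m/s), as expected around a low.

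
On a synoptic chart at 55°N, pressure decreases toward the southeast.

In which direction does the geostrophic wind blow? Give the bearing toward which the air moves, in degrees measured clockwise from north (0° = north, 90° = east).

225°

The pressure-gradient force points toward the southeast (bearing 135°).
Geostrophic balance: in the Northern Hemisphere the Coriolis force deflects motion to the right, so the geostrophic wind blows 90° to the right of the pressure-gradient force (low pressure on the left).
Rotating 135° by 90° clockwise gives 225° — the wind blows toward the southwest.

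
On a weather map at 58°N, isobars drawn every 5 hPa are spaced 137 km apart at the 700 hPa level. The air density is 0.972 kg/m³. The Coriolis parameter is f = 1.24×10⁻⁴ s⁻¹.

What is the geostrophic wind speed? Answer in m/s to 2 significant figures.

Pressure gradient: |∂P/∂n| = 500 Pa / 137000 m = 3.65×10⁻³ Pa/m
Geostrophic balance (pressure-gradient force = Coriolis force):
V_g = (1/(fρ)) |∂P/∂n| = 3.65×10⁻³ / (1.24×10⁻⁴ × 0.972) = 30.3 m/s

30 m/s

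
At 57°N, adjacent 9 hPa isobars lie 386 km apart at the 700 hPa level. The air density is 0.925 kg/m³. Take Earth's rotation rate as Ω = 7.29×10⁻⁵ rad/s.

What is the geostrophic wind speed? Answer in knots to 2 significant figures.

40 knots

Coriolis parameter at 57°N:
f = 2Ω sin φ = 2 × 7.29×10⁻⁵ × sin 57° = 1.22×10⁻⁴ s⁻¹
Pressure gradient: |∂P/∂n| = 900 Pa / 386000 m = 2.33×10⁻³ Pa/m
Geostrophic balance (pressure-gradient force = Coriolis force):
V_g = (1/(fρ)) |∂P/∂n| = 2.33×10⁻³ / (1.22×10⁻⁴ × 0.925) = 20.6 m/s
Converting: 20.6 m/s × 1.944 = 40 knots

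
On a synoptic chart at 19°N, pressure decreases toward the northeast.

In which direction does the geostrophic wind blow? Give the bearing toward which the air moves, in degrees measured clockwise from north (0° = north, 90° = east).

The pressure-gradient force points toward the northeast (bearing 045°).
Geostrophic balance: in the Northern Hemisphere the Coriolis force deflects motion to the right, so the geostrophic wind blows 90° to the right of the pressure-gradient force (low pressure on the left).
Rotating 045° by 90° clockwise gives 135° — the wind blows toward the southeast.

135°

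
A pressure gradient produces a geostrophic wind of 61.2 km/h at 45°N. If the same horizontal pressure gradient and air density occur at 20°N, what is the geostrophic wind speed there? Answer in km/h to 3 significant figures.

127 km/h

With the same pressure gradient and density, V_g ∝ 1/f ∝ 1/sin φ.
V₂ = V₁ · sin φ₁ / sin φ₂ = 61.2 × sin 45° / sin 20°
V₂ = 61.2 × 0.7071/0.3420 = 127 km/h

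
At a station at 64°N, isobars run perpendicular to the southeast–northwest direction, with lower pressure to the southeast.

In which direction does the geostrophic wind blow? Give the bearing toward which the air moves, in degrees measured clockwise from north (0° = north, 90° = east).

225°

The pressure-gradient force points toward the southeast (bearing 135°).
Geostrophic balance: in the Northern Hemisphere the Coriolis force deflects motion to the right, so the geostrophic wind blows 90° to the right of the pressure-gradient force (low pressure on the left).
Rotating 135° by 90° clockwise gives 225° — the wind blows toward the southwest.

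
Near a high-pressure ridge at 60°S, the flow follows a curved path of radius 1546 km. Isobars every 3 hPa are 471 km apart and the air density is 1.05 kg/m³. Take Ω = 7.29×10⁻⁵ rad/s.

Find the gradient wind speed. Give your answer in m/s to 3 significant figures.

4.93 m/s

Coriolis parameter at 60°S:
f = 2Ω sin φ = 2 × 7.29×10⁻⁵ × sin 60° = 1.26×10⁻⁴ s⁻¹
Pressure gradient: |∂P/∂n| = 300 Pa / 471000 m = 6.37×10⁻⁴ Pa/m
Geostrophic speed: V_g = |∂P/∂n|/(fρ) = 6.37×10⁻⁴/(1.26×10⁻⁴ × 1.05) = 4.80 m/s
Around a high, pressure-gradient force acts outward with centrifugal, so Coriolis balances both:
fV = (1/ρ)|∂P/∂n| + V²/R  →  V² − fR·V + fR·V_g = 0
With fR = 1.26×10⁻⁴ × 1546×10³ m = 195 m/s:
V = [fR − √((fR)² − 4 fR V_g)]/2 = [195 − √(195² − 4×195×4.8)]/2 = 4.93 m/s
Supergeostrophic (V > V_g = 4.8 m/s), as expected around a high.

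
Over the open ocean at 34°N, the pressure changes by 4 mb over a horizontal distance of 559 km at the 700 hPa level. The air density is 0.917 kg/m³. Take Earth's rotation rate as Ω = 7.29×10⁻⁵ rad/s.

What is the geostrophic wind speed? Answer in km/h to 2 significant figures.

Coriolis parameter at 34°N:
f = 2Ω sin φ = 2 × 7.29×10⁻⁵ × sin 34° = 8.15×10⁻⁵ s⁻¹
Pressure gradient: |∂P/∂n| = 400 Pa / 559000 m = 7.16×10⁻⁴ Pa/m
Geostrophic balance (pressure-gradient force = Coriolis force):
V_g = (1/(fρ)) |∂P/∂n| = 7.16×10⁻⁴ / (8.15×10⁻⁵ × 0.917) = 9.57 m/s
Converting: 9.57 m/s × 3.6 = 34 km/h

34 km/h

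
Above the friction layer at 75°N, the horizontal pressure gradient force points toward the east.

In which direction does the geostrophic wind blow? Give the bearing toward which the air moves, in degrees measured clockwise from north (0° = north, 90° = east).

The pressure-gradient force points toward the east (bearing 090°).
Geostrophic balance: in the Northern Hemisphere the Coriolis force deflects motion to the right, so the geostrophic wind blows 90° to the right of the pressure-gradient force (low pressure on the left).
Rotating 090° by 90° clockwise gives 180° — the wind blows toward the south.

180°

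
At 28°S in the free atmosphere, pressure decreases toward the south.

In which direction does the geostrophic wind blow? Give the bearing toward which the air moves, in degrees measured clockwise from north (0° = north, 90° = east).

The pressure-gradient force points toward the south (bearing 180°).
Geostrophic balance: in the Southern Hemisphere the Coriolis force deflects motion to the left, so the geostrophic wind blows 90° to the left of the pressure-gradient force (low pressure on the right).
Rotating 180° by 90° counterclockwise gives 090° — the wind blows toward the east.

090°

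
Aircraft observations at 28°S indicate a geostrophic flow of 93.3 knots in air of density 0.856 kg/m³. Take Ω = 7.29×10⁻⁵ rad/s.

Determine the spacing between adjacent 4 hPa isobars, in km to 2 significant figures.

Coriolis parameter at 28°S:
f = 2Ω sin φ = 2 × 7.29×10⁻⁵ × sin 28° = 6.84×10⁻⁵ s⁻¹
Wind speed in SI: 93.3 knots = 48.0 m/s
Geostrophic balance rearranged: |∂P/∂n| = f ρ V_g
|∂P/∂n| = 6.84×10⁻⁵ × 0.856 × 48.0 = 2.81×10⁻³ Pa/m
Isobar spacing: Δn = ΔP/|∂P/∂n| = 400 Pa / 2.81×10⁻³ Pa/m = 142233 m ≈ 140 km

140 km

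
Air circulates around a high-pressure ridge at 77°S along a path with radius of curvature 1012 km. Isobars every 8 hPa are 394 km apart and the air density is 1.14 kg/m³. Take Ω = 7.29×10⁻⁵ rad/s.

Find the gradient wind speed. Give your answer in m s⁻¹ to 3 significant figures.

13.9 m s⁻¹

Coriolis parameter at 77°S:
f = 2Ω sin φ = 2 × 7.29×10⁻⁵ × sin 77° = 1.42×10⁻⁴ s⁻¹
Pressure gradient: |∂P/∂n| = 800 Pa / 394000 m = 2.03×10⁻³ Pa/m
Geostrophic speed: V_g = |∂P/∂n|/(fρ) = 2.03×10⁻³/(1.42×10⁻⁴ × 1.14) = 12.5 m/s
Around a high, pressure-gradient force acts outward with centrifugal, so Coriolis balances both:
fV = (1/ρ)|∂P/∂n| + V²/R  →  V² − fR·V + fR·V_g = 0
With fR = 1.42×10⁻⁴ × 1012×10³ m = 144 m/s:
V = [fR − √((fR)² − 4 fR V_g)]/2 = [144 − √(144² − 4×144×12.5)]/2 = 13.9 m/s
Supergeostrophic (V > V_g = 12.5 m/s), as expected around a high.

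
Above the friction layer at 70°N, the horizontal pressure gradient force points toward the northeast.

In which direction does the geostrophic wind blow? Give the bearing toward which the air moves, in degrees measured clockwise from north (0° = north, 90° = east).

135°

The pressure-gradient force points toward the northeast (bearing 045°).
Geostrophic balance: in the Northern Hemisphere the Coriolis force deflects motion to the right, so the geostrophic wind blows 90° to the right of the pressure-gradient force (low pressure on the left).
Rotating 045° by 90° clockwise gives 135° — the wind blows toward the southeast.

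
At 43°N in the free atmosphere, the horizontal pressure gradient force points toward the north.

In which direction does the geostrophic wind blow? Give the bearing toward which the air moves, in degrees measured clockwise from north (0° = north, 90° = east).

The pressure-gradient force points toward the north (bearing 000°).
Geostrophic balance: in the Northern Hemisphere the Coriolis force deflects motion to the right, so the geostrophic wind blows 90° to the right of the pressure-gradient force (low pressure on the left).
Rotating 000° by 90° clockwise gives 090° — the wind blows toward the east.

090°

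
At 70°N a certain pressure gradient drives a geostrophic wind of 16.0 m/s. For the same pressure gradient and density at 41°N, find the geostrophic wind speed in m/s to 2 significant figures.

23 m/s

With the same pressure gradient and density, V_g ∝ 1/f ∝ 1/sin φ.
V₂ = V₁ · sin φ₁ / sin φ₂ = 16.0 × sin 70° / sin 41°
V₂ = 16.0 × 0.9397/0.6561 = 23 m/s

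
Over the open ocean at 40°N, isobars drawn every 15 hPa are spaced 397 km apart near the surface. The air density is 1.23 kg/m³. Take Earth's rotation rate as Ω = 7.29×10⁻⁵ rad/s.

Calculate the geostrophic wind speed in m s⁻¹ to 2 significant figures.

33 m s⁻¹

Coriolis parameter at 40°N:
f = 2Ω sin φ = 2 × 7.29×10⁻⁵ × sin 40° = 9.37×10⁻⁵ s⁻¹
Pressure gradient: |∂P/∂n| = 1500 Pa / 397000 m = 3.78×10⁻³ Pa/m
Geostrophic balance (pressure-gradient force = Coriolis force):
V_g = (1/(fρ)) |∂P/∂n| = 3.78×10⁻³ / (9.37×10⁻⁵ × 1.23) = 32.8 m/s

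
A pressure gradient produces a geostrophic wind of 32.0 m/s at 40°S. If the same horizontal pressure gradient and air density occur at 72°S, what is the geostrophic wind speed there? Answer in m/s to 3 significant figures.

21.6 m/s

With the same pressure gradient and density, V_g ∝ 1/f ∝ 1/sin φ.
V₂ = V₁ · sin φ₁ / sin φ₂ = 32.0 × sin 40° / sin 72°
V₂ = 32.0 × 0.6428/0.9511 = 21.6 m/s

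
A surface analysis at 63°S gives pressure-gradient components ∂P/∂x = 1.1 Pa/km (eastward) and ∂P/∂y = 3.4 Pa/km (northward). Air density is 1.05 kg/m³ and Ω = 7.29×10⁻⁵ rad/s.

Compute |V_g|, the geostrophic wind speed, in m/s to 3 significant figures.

26.2 m/s

Coriolis parameter at 63°S:
f = 2Ω sin φ = 2 × 7.29×10⁻⁵ × sin 63° = 1.30×10⁻⁴ s⁻¹
In the Southern Hemisphere f is negative: f = −1.30×10⁻⁴ s⁻¹.
Component geostrophic relations (x east, y north):
u_g = −(1/(fρ)) ∂P/∂y,  v_g = (1/(fρ)) ∂P/∂x
u_g = −(3.4×10⁻³)/(−1.30×10⁻⁴ × 1.05) = 24.9 m/s;  v_g = (1.1×10⁻³)/(−1.30×10⁻⁴ × 1.05) = −8.06 m/s
|V_g| = √(u_g² + v_g²) = 26.2 m/s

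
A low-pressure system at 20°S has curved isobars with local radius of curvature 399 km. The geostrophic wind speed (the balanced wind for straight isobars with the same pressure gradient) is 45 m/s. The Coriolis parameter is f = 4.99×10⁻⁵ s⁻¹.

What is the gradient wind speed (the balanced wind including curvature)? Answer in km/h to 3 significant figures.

77.7 km/h

Around a low, centrifugal force acts outward with Coriolis, so pressure-gradient force balances both:
(1/ρ)|∂P/∂n| = fV + V²/R  →  V² + fR·V − fR·V_g = 0
With fR = 4.99×10⁻⁵ × 399×10³ m = 19.9 m/s:
V = [−fR + √((fR)² + 4 fR V_g)]/2 = [−19.9 + √(19.9² + 4×19.9×45)]/2 = 21.6 m/s
Subgeostrophic (V < V_g = 45 m/s), as expected around a low.
Converting: 21.6 m/s × 3.6 = 77.7 km/h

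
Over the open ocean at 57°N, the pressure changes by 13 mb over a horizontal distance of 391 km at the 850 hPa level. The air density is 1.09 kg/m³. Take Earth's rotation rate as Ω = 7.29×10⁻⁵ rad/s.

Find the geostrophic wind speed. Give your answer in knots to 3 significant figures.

Coriolis parameter at 57°N:
f = 2Ω sin φ = 2 × 7.29×10⁻⁵ × sin 57° = 1.22×10⁻⁴ s⁻¹
Pressure gradient: |∂P/∂n| = 1300 Pa / 391000 m = 3.32×10⁻³ Pa/m
Geostrophic balance (pressure-gradient force = Coriolis force):
V_g = (1/(fρ)) |∂P/∂n| = 3.32×10⁻³ / (1.22×10⁻⁴ × 1.09) = 24.9 m/s
Converting: 24.9 m/s × 1.944 = 48.5 knots

48.5 knots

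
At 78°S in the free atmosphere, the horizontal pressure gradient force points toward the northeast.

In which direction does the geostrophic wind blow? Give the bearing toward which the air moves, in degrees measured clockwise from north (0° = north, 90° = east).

The pressure-gradient force points toward the northeast (bearing 045°).
Geostrophic balance: in the Southern Hemisphere the Coriolis force deflects motion to the left, so the geostrophic wind blows 90° to the left of the pressure-gradient force (low pressure on the right).
Rotating 045° by 90° counterclockwise gives 315° — the wind blows toward the northwest.

315°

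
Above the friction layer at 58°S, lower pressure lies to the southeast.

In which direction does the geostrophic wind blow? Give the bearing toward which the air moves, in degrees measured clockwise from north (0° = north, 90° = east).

045°

The pressure-gradient force points toward the southeast (bearing 135°).
Geostrophic balance: in the Southern Hemisphere the Coriolis force deflects motion to the left, so the geostrophic wind blows 90° to the left of the pressure-gradient force (low pressure on the right).
Rotating 135° by 90° counterclockwise gives 045° — the wind blows toward the northeast.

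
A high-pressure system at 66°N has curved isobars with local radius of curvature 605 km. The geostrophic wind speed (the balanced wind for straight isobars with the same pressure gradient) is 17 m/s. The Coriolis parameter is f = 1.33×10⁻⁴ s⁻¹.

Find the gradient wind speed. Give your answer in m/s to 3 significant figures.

24.4 m/s

Around a high, pressure-gradient force acts outward with centrifugal, so Coriolis balances both:
fV = (1/ρ)|∂P/∂n| + V²/R  →  V² − fR·V + fR·V_g = 0
With fR = 1.33×10⁻⁴ × 605×10³ m = 80.5 m/s:
V = [fR − √((fR)² − 4 fR V_g)]/2 = [80.5 − √(80.5² − 4×80.5×17)]/2 = 24.4 m/s
Supergeostrophic (V > V_g = 17 m/s), as expected around a high.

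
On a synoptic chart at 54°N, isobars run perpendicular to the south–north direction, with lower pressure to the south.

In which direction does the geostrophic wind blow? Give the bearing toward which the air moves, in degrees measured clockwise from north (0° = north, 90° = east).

The pressure-gradient force points toward the south (bearing 180°).
Geostrophic balance: in the Northern Hemisphere the Coriolis force deflects motion to the right, so the geostrophic wind blows 90° to the right of the pressure-gradient force (low pressure on the left).
Rotating 180° by 90° clockwise gives 270° — the wind blows toward the west.

270°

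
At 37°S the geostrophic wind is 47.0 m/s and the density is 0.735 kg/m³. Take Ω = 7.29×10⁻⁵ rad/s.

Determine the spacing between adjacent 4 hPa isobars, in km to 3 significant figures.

Coriolis parameter at 37°S:
f = 2Ω sin φ = 2 × 7.29×10⁻⁵ × sin 37° = 8.77×10⁻⁵ s⁻¹
Geostrophic balance rearranged: |∂P/∂n| = f ρ V_g
|∂P/∂n| = 8.77×10⁻⁵ × 0.735 × 47.0 = 3.03×10⁻³ Pa/m
Isobar spacing: Δn = ΔP/|∂P/∂n| = 400 Pa / 3.03×10⁻³ Pa/m = 131964 m ≈ 132 km

132 km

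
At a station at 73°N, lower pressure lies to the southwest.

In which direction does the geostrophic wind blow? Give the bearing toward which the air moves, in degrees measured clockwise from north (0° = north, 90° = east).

315°

The pressure-gradient force points toward the southwest (bearing 225°).
Geostrophic balance: in the Northern Hemisphere the Coriolis force deflects motion to the right, so the geostrophic wind blows 90° to the right of the pressure-gradient force (low pressure on the left).
Rotating 225° by 90° clockwise gives 315° — the wind blows toward the northwest.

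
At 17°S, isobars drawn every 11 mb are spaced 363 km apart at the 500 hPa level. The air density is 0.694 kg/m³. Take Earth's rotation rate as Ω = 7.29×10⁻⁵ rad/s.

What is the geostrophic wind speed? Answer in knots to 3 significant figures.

199 knots

Coriolis parameter at 17°S:
f = 2Ω sin φ = 2 × 7.29×10⁻⁵ × sin 17° = 4.26×10⁻⁵ s⁻¹
Pressure gradient: |∂P/∂n| = 1100 Pa / 363000 m = 3.03×10⁻³ Pa/m
Geostrophic balance (pressure-gradient force = Coriolis force):
V_g = (1/(fρ)) |∂P/∂n| = 3.03×10⁻³ / (4.26×10⁻⁵ × 0.694) = 102 m/s
Converting: 102 m/s × 1.944 = 199 knots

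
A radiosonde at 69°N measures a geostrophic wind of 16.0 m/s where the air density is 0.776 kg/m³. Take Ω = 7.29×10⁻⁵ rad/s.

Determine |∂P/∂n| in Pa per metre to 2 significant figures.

1.7×10⁻³ Pa/m

Coriolis parameter at 69°N:
f = 2Ω sin φ = 2 × 7.29×10⁻⁵ × sin 69° = 1.36×10⁻⁴ s⁻¹
Geostrophic balance rearranged: |∂P/∂n| = f ρ V_g
|∂P/∂n| = 1.36×10⁻⁴ × 0.776 × 16.0 = 1.69×10⁻³ Pa/m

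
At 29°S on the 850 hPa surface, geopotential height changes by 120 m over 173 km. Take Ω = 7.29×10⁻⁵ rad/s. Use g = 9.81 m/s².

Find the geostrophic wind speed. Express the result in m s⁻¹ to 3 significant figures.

96.3 m s⁻¹

Coriolis parameter at 29°S:
f = 2Ω sin φ = 2 × 7.29×10⁻⁵ × sin 29° = 7.07×10⁻⁵ s⁻¹
Height gradient: |∂Z/∂n| = 120 m / 173000 m = 6.94×10⁻⁴
On a pressure surface, geostrophic balance gives V_g = (g/f)|∂Z/∂n|:
V_g = 9.81 × 6.94×10⁻⁴ / 7.07×10⁻⁵ = 96.3 m/s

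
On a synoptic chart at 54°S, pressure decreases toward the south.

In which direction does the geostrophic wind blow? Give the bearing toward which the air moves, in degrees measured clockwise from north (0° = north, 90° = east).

090°

The pressure-gradient force points toward the south (bearing 180°).
Geostrophic balance: in the Southern Hemisphere the Coriolis force deflects motion to the left, so the geostrophic wind blows 90° to the left of the pressure-gradient force (low pressure on the right).
Rotating 180° by 90° counterclockwise gives 090° — the wind blows toward the east.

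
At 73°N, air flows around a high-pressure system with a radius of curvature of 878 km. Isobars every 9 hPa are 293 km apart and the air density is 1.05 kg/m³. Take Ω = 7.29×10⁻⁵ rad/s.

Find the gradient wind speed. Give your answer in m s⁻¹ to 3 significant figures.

26.9 m s⁻¹

Coriolis parameter at 73°N:
f = 2Ω sin φ = 2 × 7.29×10⁻⁵ × sin 73° = 1.39×10⁻⁴ s⁻¹
Pressure gradient: |∂P/∂n| = 900 Pa / 293000 m = 3.07×10⁻³ Pa/m
Geostrophic speed: V_g = |∂P/∂n|/(fρ) = 3.07×10⁻³/(1.39×10⁻⁴ × 1.05) = 21.0 m/s
Around a high, pressure-gradient force acts outward with centrifugal, so Coriolis balances both:
fV = (1/ρ)|∂P/∂n| + V²/R  →  V² − fR·V + fR·V_g = 0
With fR = 1.39×10⁻⁴ × 878×10³ m = 122 m/s:
V = [fR − √((fR)² − 4 fR V_g)]/2 = [122 − √(122² − 4×122×21)]/2 = 26.9 m/s
Supergeostrophic (V > V_g = 21 m/s), as expected around a high.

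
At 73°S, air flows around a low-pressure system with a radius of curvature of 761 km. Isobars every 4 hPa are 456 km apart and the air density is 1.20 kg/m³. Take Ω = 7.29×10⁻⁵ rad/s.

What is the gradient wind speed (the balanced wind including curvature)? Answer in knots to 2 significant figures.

Coriolis parameter at 73°S:
f = 2Ω sin φ = 2 × 7.29×10⁻⁵ × sin 73° = 1.39×10⁻⁴ s⁻¹
Pressure gradient: |∂P/∂n| = 400 Pa / 456000 m = 8.77×10⁻⁴ Pa/m
Geostrophic speed: V_g = |∂P/∂n|/(fρ) = 8.77×10⁻⁴/(1.39×10⁻⁴ × 1.20) = 5.24 m/s
Around a low, centrifugal force acts outward with Coriolis, so pressure-gradient force balances both:
(1/ρ)|∂P/∂n| = fV + V²/R  →  V² + fR·V − fR·V_g = 0
With fR = 1.39×10⁻⁴ × 761×10³ m = 106 m/s:
V = [−fR + √((fR)² + 4 fR V_g)]/2 = [−106 + √(106² + 4×106×5.24)]/2 = 5.01 m/s
Subgeostrophic (V < V_g = 5.24 m/s), as expected around a low.
Converting: 5.01 m/s × 1.944 = 9.7 knots

9.7 knots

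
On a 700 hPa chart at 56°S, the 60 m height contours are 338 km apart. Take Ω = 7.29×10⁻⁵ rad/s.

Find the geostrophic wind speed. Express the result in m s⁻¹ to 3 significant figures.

Coriolis parameter at 56°S:
f = 2Ω sin φ = 2 × 7.29×10⁻⁵ × sin 56° = 1.21×10⁻⁴ s⁻¹
Height gradient: |∂Z/∂n| = 60 m / 338000 m = 1.78×10⁻⁴
On a pressure surface, geostrophic balance gives V_g = (g/f)|∂Z/∂n|:
V_g = 9.81 × 1.78×10⁻⁴ / 1.21×10⁻⁴ = 14.4 m/s

14.4 m s⁻¹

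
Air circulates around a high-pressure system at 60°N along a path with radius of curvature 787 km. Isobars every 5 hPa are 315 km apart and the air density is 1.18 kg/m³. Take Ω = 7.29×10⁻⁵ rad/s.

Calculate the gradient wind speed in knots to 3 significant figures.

Coriolis parameter at 60°N:
f = 2Ω sin φ = 2 × 7.29×10⁻⁵ × sin 60° = 1.26×10⁻⁴ s⁻¹
Pressure gradient: |∂P/∂n| = 500 Pa / 315000 m = 1.59×10⁻³ Pa/m
Geostrophic speed: V_g = |∂P/∂n|/(fρ) = 1.59×10⁻³/(1.26×10⁻⁴ × 1.18) = 10.7 m/s
Around a high, pressure-gradient force acts outward with centrifugal, so Coriolis balances both:
fV = (1/ρ)|∂P/∂n| + V²/R  →  V² − fR·V + fR·V_g = 0
With fR = 1.26×10⁻⁴ × 787×10³ m = 99.4 m/s:
V = [fR − √((fR)² − 4 fR V_g)]/2 = [99.4 − √(99.4² − 4×99.4×10.7)]/2 = 12.1 m/s
Supergeostrophic (V > V_g = 10.7 m/s), as expected around a high.
Converting: 12.1 m/s × 1.944 = 23.6 knots

23.6 knots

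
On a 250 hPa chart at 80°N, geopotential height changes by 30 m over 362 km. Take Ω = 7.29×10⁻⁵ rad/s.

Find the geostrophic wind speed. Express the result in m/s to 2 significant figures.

Coriolis parameter at 80°N:
f = 2Ω sin φ = 2 × 7.29×10⁻⁵ × sin 80° = 1.44×10⁻⁴ s⁻¹
Height gradient: |∂Z/∂n| = 30 m / 362000 m = 8.29×10⁻⁵
On a pressure surface, geostrophic balance gives V_g = (g/f)|∂Z/∂n|:
V_g = 9.81 × 8.29×10⁻⁵ / 1.44×10⁻⁴ = 5.66 m/s

5.7 m/s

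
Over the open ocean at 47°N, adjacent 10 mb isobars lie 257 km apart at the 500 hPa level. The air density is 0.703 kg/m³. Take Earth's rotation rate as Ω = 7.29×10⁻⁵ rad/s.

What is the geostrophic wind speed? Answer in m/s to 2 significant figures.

Coriolis parameter at 47°N:
f = 2Ω sin φ = 2 × 7.29×10⁻⁵ × sin 47° = 1.07×10⁻⁴ s⁻¹
Pressure gradient: |∂P/∂n| = 1000 Pa / 257000 m = 3.89×10⁻³ Pa/m
Geostrophic balance (pressure-gradient force = Coriolis force):
V_g = (1/(fρ)) |∂P/∂n| = 3.89×10⁻³ / (1.07×10⁻⁴ × 0.703) = 51.9 m/s

52 m/s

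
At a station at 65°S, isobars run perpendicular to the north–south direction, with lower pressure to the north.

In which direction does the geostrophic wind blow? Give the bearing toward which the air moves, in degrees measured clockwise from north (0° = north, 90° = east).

270°

The pressure-gradient force points toward the north (bearing 000°).
Geostrophic balance: in the Southern Hemisphere the Coriolis force deflects motion to the left, so the geostrophic wind blows 90° to the left of the pressure-gradient force (low pressure on the right).
Rotating 000° by 90° counterclockwise gives 270° — the wind blows toward the west.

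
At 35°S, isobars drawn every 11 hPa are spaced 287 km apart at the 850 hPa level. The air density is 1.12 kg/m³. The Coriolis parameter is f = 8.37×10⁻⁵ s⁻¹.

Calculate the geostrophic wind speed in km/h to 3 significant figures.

Pressure gradient: |∂P/∂n| = 1100 Pa / 287000 m = 3.83×10⁻³ Pa/m
Geostrophic balance (pressure-gradient force = Coriolis force):
V_g = (1/(fρ)) |∂P/∂n| = 3.83×10⁻³ / (8.37×10⁻⁵ × 1.12) = 40.9 m/s
Converting: 40.9 m/s × 3.6 = 147 km/h

147 km/h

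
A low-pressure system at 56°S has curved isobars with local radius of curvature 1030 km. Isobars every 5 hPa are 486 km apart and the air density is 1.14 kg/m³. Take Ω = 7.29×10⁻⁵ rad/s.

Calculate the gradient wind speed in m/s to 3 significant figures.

7.07 m/s

Coriolis parameter at 56°S:
f = 2Ω sin φ = 2 × 7.29×10⁻⁵ × sin 56° = 1.21×10⁻⁴ s⁻¹
Pressure gradient: |∂P/∂n| = 500 Pa / 486000 m = 1.03×10⁻³ Pa/m
Geostrophic speed: V_g = |∂P/∂n|/(fρ) = 1.03×10⁻³/(1.21×10⁻⁴ × 1.14) = 7.47 m/s
Around a low, centrifugal force acts outward with Coriolis, so pressure-gradient force balances both:
(1/ρ)|∂P/∂n| = fV + V²/R  →  V² + fR·V − fR·V_g = 0
With fR = 1.21×10⁻⁴ × 1030×10³ m = 124 m/s:
V = [−fR + √((fR)² + 4 fR V_g)]/2 = [−124 + √(124² + 4×124×7.47)]/2 = 7.07 m/s
Subgeostrophic (V < V_g = 7.47 m/s), as expected around a low.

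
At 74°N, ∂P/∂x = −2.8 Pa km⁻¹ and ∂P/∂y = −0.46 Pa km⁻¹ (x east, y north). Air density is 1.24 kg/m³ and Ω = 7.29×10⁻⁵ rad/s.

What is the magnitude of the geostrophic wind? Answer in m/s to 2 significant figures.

Coriolis parameter at 74°N:
f = 2Ω sin φ = 2 × 7.29×10⁻⁵ × sin 74° = 1.40×10⁻⁴ s⁻¹
Component geostrophic relations (x east, y north):
u_g = −(1/(fρ)) ∂P/∂y,  v_g = (1/(fρ)) ∂P/∂x
u_g = −(−0.46×10⁻³)/(1.40×10⁻⁴ × 1.24) = 2.65 m/s;  v_g = (−2.8×10⁻³)/(1.40×10⁻⁴ × 1.24) = −16.1 m/s
|V_g| = √(u_g² + v_g²) = 16.3 m/s

16 m/s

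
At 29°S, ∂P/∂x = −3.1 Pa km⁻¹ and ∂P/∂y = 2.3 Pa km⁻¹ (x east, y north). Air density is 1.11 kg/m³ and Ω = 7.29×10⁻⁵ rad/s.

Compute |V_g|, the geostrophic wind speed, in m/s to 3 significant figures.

49.2 m/s

Coriolis parameter at 29°S:
f = 2Ω sin φ = 2 × 7.29×10⁻⁵ × sin 29° = 7.07×10⁻⁵ s⁻¹
In the Southern Hemisphere f is negative: f = −7.07×10⁻⁵ s⁻¹.
Component geostrophic relations (x east, y north):
u_g = −(1/(fρ)) ∂P/∂y,  v_g = (1/(fρ)) ∂P/∂x
u_g = −(2.3×10⁻³)/(−7.07×10⁻⁵ × 1.11) = 29.3 m/s;  v_g = (−3.1×10⁻³)/(−7.07×10⁻⁵ × 1.11) = 39.5 m/s
|V_g| = √(u_g² + v_g²) = 49.2 m/s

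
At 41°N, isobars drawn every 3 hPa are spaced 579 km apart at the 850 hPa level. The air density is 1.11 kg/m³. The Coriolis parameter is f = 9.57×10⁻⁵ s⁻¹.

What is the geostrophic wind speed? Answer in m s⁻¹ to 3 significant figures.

4.88 m s⁻¹

Pressure gradient: |∂P/∂n| = 300 Pa / 579000 m = 5.18×10⁻⁴ Pa/m
Geostrophic balance (pressure-gradient force = Coriolis force):
V_g = (1/(fρ)) |∂P/∂n| = 5.18×10⁻⁴ / (9.57×10⁻⁵ × 1.11) = 4.88 m/s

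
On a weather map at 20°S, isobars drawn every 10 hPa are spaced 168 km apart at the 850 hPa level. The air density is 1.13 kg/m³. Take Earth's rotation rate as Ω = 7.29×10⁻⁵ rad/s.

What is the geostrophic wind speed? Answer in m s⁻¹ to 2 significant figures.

110 m s⁻¹

Coriolis parameter at 20°S:
f = 2Ω sin φ = 2 × 7.29×10⁻⁵ × sin 20° = 4.99×10⁻⁵ s⁻¹
Pressure gradient: |∂P/∂n| = 1000 Pa / 168000 m = 5.95×10⁻³ Pa/m
Geostrophic balance (pressure-gradient force = Coriolis force):
V_g = (1/(fρ)) |∂P/∂n| = 5.95×10⁻³ / (4.99×10⁻⁵ × 1.13) = 106 m/s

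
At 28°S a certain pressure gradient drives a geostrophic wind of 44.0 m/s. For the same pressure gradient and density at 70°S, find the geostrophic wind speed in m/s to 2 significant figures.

22 m/s

With the same pressure gradient and density, V_g ∝ 1/f ∝ 1/sin φ.
V₂ = V₁ · sin φ₁ / sin φ₂ = 44.0 × sin 28° / sin 70°
V₂ = 44.0 × 0.4695/0.9397 = 22 m/s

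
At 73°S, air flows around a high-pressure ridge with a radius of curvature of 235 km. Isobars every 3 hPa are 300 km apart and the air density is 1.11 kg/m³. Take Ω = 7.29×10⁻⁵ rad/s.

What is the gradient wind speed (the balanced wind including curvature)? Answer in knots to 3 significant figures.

Coriolis parameter at 73°S:
f = 2Ω sin φ = 2 × 7.29×10⁻⁵ × sin 73° = 1.39×10⁻⁴ s⁻¹
Pressure gradient: |∂P/∂n| = 300 Pa / 300000 m = 1.00×10⁻³ Pa/m
Geostrophic speed: V_g = |∂P/∂n|/(fρ) = 1.00×10⁻³/(1.39×10⁻⁴ × 1.11) = 6.46 m/s
Around a high, pressure-gradient force acts outward with centrifugal, so Coriolis balances both:
fV = (1/ρ)|∂P/∂n| + V²/R  →  V² − fR·V + fR·V_g = 0
With fR = 1.39×10⁻⁴ × 235×10³ m = 32.8 m/s:
V = [fR − √((fR)² − 4 fR V_g)]/2 = [32.8 − √(32.8² − 4×32.8×6.46)]/2 = 8.85 m/s
Supergeostrophic (V > V_g = 6.46 m/s), as expected around a high.
Converting: 8.85 m/s × 1.944 = 17.2 knots

17.2 knots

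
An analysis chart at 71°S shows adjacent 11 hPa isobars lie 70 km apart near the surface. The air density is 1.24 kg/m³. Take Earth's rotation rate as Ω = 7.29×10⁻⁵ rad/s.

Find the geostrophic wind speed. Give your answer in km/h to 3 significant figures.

331 km/h

Coriolis parameter at 71°S:
f = 2Ω sin φ = 2 × 7.29×10⁻⁵ × sin 71° = 1.38×10⁻⁴ s⁻¹
Pressure gradient: |∂P/∂n| = 1100 Pa / 70000 m = 1.57×10⁻² Pa/m
Geostrophic balance (pressure-gradient force = Coriolis force):
V_g = (1/(fρ)) |∂P/∂n| = 1.57×10⁻² / (1.38×10⁻⁴ × 1.24) = 91.9 m/s
Converting: 91.9 m/s × 3.6 = 331 km/h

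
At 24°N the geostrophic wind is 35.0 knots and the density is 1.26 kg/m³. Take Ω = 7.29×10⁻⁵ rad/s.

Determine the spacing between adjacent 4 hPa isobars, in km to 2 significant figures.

Coriolis parameter at 24°N:
f = 2Ω sin φ = 2 × 7.29×10⁻⁵ × sin 24° = 5.93×10⁻⁵ s⁻¹
Wind speed in SI: 35.0 knots = 18.0 m/s
Geostrophic balance rearranged: |∂P/∂n| = f ρ V_g
|∂P/∂n| = 5.93×10⁻⁵ × 1.26 × 18.0 = 1.35×10⁻³ Pa/m
Isobar spacing: Δn = ΔP/|∂P/∂n| = 400 Pa / 1.35×10⁻³ Pa/m = 297312 m ≈ 300 km

300 km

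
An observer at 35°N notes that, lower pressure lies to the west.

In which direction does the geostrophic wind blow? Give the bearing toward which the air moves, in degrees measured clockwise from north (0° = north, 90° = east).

000°

The pressure-gradient force points toward the west (bearing 270°).
Geostrophic balance: in the Northern Hemisphere the Coriolis force deflects motion to the right, so the geostrophic wind blows 90° to the right of the pressure-gradient force (low pressure on the left).
Rotating 270° by 90° clockwise gives 000° — the wind blows toward the north.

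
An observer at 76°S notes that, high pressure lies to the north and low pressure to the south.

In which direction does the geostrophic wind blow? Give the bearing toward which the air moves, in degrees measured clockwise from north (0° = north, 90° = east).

The pressure-gradient force points toward the south (bearing 180°).
Geostrophic balance: in the Southern Hemisphere the Coriolis force deflects motion to the left, so the geostrophic wind blows 90° to the left of the pressure-gradient force (low pressure on the right).
Rotating 180° by 90° counterclockwise gives 090° — the wind blows toward the east.

090°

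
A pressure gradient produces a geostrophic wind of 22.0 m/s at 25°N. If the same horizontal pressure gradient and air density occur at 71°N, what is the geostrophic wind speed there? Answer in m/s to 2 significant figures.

With the same pressure gradient and density, V_g ∝ 1/f ∝ 1/sin φ.
V₂ = V₁ · sin φ₁ / sin φ₂ = 22.0 × sin 25° / sin 71°
V₂ = 22.0 × 0.4226/0.9455 = 9.8 m/s

9.8 m/s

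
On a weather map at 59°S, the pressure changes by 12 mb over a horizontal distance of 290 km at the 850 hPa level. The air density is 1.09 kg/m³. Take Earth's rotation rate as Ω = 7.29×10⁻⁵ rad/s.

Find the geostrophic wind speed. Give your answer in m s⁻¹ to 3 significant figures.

30.4 m s⁻¹

Coriolis parameter at 59°S:
f = 2Ω sin φ = 2 × 7.29×10⁻⁵ × sin 59° = 1.25×10⁻⁴ s⁻¹
Pressure gradient: |∂P/∂n| = 1200 Pa / 290000 m = 4.14×10⁻³ Pa/m
Geostrophic balance (pressure-gradient force = Coriolis force):
V_g = (1/(fρ)) |∂P/∂n| = 4.14×10⁻³ / (1.25×10⁻⁴ × 1.09) = 30.4 m/s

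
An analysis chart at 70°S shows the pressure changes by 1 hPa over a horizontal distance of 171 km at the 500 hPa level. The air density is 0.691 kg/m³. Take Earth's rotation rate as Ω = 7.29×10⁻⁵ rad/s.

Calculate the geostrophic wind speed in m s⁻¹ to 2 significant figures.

Coriolis parameter at 70°S:
f = 2Ω sin φ = 2 × 7.29×10⁻⁵ × sin 70° = 1.37×10⁻⁴ s⁻¹
Pressure gradient: |∂P/∂n| = 100 Pa / 171000 m = 5.85×10⁻⁴ Pa/m
Geostrophic balance (pressure-gradient force = Coriolis force):
V_g = (1/(fρ)) |∂P/∂n| = 5.85×10⁻⁴ / (1.37×10⁻⁴ × 0.691) = 6.18 m/s

6.2 m s⁻¹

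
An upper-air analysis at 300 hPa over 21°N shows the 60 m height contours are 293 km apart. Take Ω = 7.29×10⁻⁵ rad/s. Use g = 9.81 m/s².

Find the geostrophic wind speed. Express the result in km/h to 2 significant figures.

Coriolis parameter at 21°N:
f = 2Ω sin φ = 2 × 7.29×10⁻⁵ × sin 21° = 5.23×10⁻⁵ s⁻¹
Height gradient: |∂Z/∂n| = 60 m / 293000 m = 2.05×10⁻⁴
On a pressure surface, geostrophic balance gives V_g = (g/f)|∂Z/∂n|:
V_g = 9.81 × 2.05×10⁻⁴ / 5.23×10⁻⁵ = 38.4 m/s
Converting: 38.4 m/s × 3.6 = 140 km/h

140 km/h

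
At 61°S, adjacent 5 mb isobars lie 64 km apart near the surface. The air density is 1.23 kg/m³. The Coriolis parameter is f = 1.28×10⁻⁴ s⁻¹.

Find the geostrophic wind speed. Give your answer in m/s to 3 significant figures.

Pressure gradient: |∂P/∂n| = 500 Pa / 64000 m = 7.81×10⁻³ Pa/m
Geostrophic balance (pressure-gradient force = Coriolis force):
V_g = (1/(fρ)) |∂P/∂n| = 7.81×10⁻³ / (1.28×10⁻⁴ × 1.23) = 49.6 m/s

49.6 m/s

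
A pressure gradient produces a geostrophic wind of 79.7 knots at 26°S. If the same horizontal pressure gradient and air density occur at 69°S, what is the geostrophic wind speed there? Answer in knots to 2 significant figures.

37 knots

With the same pressure gradient and density, V_g ∝ 1/f ∝ 1/sin φ.
V₂ = V₁ · sin φ₁ / sin φ₂ = 79.7 × sin 26° / sin 69°
V₂ = 79.7 × 0.4384/0.9336 = 37 knots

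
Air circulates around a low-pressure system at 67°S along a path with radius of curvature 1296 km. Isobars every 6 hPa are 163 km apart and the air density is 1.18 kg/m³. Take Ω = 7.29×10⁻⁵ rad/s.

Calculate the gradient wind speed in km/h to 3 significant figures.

74.8 km/h

Coriolis parameter at 67°S:
f = 2Ω sin φ = 2 × 7.29×10⁻⁵ × sin 67° = 1.34×10⁻⁴ s⁻¹
Pressure gradient: |∂P/∂n| = 600 Pa / 163000 m = 3.68×10⁻³ Pa/m
Geostrophic speed: V_g = |∂P/∂n|/(fρ) = 3.68×10⁻³/(1.34×10⁻⁴ × 1.18) = 23.2 m/s
Around a low, centrifugal force acts outward with Coriolis, so pressure-gradient force balances both:
(1/ρ)|∂P/∂n| = fV + V²/R  →  V² + fR·V − fR·V_g = 0
With fR = 1.34×10⁻⁴ × 1296×10³ m = 174 m/s:
V = [−fR + √((fR)² + 4 fR V_g)]/2 = [−174 + √(174² + 4×174×23.2)]/2 = 20.8 m/s
Subgeostrophic (V < V_g = 23.2 m/s), as expected around a low.
Converting: 20.8 m/s × 3.6 = 74.8 km/h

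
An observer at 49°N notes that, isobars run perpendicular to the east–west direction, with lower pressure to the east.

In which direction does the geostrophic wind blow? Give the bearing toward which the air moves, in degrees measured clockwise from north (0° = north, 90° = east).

The pressure-gradient force points toward the east (bearing 090°).
Geostrophic balance: in the Northern Hemisphere the Coriolis force deflects motion to the right, so the geostrophic wind blows 90° to the right of the pressure-gradient force (low pressure on the left).
Rotating 090° by 90° clockwise gives 180° — the wind blows toward the south.

180°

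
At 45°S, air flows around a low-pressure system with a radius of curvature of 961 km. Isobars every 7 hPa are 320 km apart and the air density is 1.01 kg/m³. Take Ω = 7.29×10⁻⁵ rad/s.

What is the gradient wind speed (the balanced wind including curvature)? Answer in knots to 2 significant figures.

35 knots

Coriolis parameter at 45°S:
f = 2Ω sin φ = 2 × 7.29×10⁻⁵ × sin 45° = 1.03×10⁻⁴ s⁻¹
Pressure gradient: |∂P/∂n| = 700 Pa / 320000 m = 2.19×10⁻³ Pa/m
Geostrophic speed: V_g = |∂P/∂n|/(fρ) = 2.19×10⁻³/(1.03×10⁻⁴ × 1.01) = 21.0 m/s
Around a low, centrifugal force acts outward with Coriolis, so pressure-gradient force balances both:
(1/ρ)|∂P/∂n| = fV + V²/R  →  V² + fR·V − fR·V_g = 0
With fR = 1.03×10⁻⁴ × 961×10³ m = 99.1 m/s:
V = [−fR + √((fR)² + 4 fR V_g)]/2 = [−99.1 + √(99.1² + 4×99.1×21)]/2 = 17.8 m/s
Subgeostrophic (V < V_g = 21 m/s), as expected around a low.
Converting: 17.8 m/s × 1.944 = 35 knots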